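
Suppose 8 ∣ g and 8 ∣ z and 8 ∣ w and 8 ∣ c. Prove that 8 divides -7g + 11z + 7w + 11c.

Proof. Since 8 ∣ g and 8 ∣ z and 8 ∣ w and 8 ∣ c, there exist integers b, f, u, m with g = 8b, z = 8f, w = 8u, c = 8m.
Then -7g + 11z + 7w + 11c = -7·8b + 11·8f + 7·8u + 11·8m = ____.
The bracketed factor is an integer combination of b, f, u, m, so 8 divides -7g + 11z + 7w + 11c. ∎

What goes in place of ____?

8(-7b + 11f + 11m + 7u)

Pull the common 8 out of every term: -7·8b + 11·8f + 7·8u + 11·8m = 8(-7b + 11f + 11m + 7u).
-7b + 11f + 11m + 7u is an integer, which exhibits the divisibility.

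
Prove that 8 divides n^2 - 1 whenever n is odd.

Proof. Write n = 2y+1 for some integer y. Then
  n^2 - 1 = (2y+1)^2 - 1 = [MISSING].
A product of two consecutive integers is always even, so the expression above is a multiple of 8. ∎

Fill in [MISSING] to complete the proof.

4y(y + 1)

(2y+1)^2 - 1 = 4y^2 + 4y + 1 - 1 = 4y^2 + 4y = 4y(y+1).
Since y and y+1 are consecutive, y(y+1) is even, and 4·(even) is a multiple of 8.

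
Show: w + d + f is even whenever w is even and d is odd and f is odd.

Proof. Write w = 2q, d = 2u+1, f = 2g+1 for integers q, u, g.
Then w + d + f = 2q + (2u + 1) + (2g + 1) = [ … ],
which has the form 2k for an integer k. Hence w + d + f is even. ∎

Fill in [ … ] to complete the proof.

2(g + q + u + 1)

Expanding: 2q + (2u + 1) + (2g + 1) = 2g + 2q + 2u + 2.
Every term is even; pulling out the factor of 2 gives 2(g + q + u + 1).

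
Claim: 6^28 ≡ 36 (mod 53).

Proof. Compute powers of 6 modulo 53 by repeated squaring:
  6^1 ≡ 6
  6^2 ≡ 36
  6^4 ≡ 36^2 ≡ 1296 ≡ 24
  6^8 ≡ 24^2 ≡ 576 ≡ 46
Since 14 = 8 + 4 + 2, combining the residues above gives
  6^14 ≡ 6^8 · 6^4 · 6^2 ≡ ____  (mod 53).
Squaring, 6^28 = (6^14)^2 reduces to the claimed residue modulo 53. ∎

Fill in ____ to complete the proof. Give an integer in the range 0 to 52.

6^8 · 6^4 · 6^2 ≡ 46 · 24 · 36 = 39744.
39744 mod 53 = 47, so 6^14 ≡ 47 (mod 53).

47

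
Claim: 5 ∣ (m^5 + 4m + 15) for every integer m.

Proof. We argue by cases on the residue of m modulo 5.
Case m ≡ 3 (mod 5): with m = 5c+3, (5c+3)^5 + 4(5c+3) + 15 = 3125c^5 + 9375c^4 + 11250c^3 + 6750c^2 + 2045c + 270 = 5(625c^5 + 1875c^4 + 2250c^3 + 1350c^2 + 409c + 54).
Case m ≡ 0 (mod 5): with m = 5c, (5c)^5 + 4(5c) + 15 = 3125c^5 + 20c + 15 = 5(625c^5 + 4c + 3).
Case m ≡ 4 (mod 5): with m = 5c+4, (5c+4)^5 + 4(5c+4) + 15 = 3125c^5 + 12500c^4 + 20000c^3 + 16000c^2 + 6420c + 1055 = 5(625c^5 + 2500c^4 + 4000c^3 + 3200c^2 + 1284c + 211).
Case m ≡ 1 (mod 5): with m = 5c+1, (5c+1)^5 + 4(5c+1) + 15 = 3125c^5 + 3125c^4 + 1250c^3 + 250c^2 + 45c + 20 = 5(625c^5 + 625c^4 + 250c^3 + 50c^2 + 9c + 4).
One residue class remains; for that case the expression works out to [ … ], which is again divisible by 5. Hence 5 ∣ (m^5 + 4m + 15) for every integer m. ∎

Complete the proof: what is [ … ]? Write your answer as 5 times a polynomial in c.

5(625c^5 + 1250c^4 + 1000c^3 + 400c^2 + 84c + 11)

Only m ≡ 2 (mod 5) is unaccounted for. Put m = 5c+2:
(5c+2)^5 + 4(5c+2) + 15 expands to 3125c^5 + 6250c^4 + 5000c^3 + 2000c^2 + 420c + 55,
and factoring out 5 leaves 5(625c^5 + 1250c^4 + 1000c^3 + 400c^2 + 84c + 11).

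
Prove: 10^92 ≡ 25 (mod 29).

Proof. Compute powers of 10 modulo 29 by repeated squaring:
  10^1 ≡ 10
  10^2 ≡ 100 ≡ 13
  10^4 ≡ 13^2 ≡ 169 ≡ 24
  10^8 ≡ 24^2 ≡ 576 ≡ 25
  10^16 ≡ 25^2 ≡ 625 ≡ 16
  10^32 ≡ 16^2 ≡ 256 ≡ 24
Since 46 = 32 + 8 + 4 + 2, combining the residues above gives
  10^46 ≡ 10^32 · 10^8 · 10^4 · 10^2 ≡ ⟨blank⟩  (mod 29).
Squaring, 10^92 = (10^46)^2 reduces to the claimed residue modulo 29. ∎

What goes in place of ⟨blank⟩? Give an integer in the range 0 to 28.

Multiply the listed residues: 24 · 25 · 24 · 13 = 600 → 14400 → 187200.
Reducing modulo 29: 187200 = 6455·29 + 5, so 10^46 ≡ 5.

5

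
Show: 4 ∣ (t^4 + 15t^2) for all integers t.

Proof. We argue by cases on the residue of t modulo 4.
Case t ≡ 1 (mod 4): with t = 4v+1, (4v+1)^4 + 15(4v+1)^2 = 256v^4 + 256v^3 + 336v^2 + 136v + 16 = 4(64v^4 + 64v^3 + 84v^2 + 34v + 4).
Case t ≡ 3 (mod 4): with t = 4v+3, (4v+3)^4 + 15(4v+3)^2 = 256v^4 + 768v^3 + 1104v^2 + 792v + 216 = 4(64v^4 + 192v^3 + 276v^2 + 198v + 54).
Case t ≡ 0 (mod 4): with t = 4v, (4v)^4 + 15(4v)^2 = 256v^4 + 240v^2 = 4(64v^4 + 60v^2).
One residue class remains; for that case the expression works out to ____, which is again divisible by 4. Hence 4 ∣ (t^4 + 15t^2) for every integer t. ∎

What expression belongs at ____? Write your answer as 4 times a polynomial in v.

4(64v^4 + 128v^3 + 156v^2 + 92v + 19)

The residues treated are {1, 3, 0}, so the missing case is t ≡ 2 (mod 4); write t = 4v+2.
Then (4v+2)^4 + 15(4v+2)^2 = 256v^4 + 512v^3 + 624v^2 + 368v + 76 = 4(64v^4 + 128v^3 + 156v^2 + 92v + 19).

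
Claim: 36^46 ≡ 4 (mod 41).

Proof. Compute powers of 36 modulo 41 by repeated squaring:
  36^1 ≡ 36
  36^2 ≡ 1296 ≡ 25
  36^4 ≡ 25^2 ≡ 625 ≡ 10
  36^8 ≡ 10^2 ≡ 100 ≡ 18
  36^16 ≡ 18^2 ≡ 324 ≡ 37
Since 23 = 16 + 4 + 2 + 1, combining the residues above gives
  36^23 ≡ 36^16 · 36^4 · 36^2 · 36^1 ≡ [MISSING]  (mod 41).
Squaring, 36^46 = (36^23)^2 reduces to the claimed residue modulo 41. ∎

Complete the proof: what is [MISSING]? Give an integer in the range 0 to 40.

39

Multiply the listed residues: 37 · 10 · 25 · 36 = 370 → 9250 → 333000.
Reducing modulo 41: 333000 = 8121·41 + 39, so 36^23 ≡ 39.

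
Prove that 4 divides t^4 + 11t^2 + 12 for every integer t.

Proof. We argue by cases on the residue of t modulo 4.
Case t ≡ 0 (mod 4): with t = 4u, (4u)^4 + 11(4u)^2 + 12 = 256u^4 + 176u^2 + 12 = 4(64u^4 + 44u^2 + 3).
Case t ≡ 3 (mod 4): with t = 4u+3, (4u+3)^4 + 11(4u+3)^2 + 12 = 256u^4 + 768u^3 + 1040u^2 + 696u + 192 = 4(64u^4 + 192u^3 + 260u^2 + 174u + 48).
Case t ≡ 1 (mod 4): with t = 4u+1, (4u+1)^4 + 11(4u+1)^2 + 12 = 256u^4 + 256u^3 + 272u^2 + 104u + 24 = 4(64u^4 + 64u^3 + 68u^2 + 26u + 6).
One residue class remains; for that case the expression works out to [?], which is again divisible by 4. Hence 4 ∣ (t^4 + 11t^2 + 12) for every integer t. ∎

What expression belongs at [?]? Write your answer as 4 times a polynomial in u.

Only t ≡ 2 (mod 4) is unaccounted for. Put t = 4u+2:
(4u+2)^4 + 11(4u+2)^2 + 12 expands to 256u^4 + 512u^3 + 560u^2 + 304u + 72,
and factoring out 4 leaves 4(64u^4 + 128u^3 + 140u^2 + 76u + 18).

4(64u^4 + 128u^3 + 140u^2 + 76u + 18)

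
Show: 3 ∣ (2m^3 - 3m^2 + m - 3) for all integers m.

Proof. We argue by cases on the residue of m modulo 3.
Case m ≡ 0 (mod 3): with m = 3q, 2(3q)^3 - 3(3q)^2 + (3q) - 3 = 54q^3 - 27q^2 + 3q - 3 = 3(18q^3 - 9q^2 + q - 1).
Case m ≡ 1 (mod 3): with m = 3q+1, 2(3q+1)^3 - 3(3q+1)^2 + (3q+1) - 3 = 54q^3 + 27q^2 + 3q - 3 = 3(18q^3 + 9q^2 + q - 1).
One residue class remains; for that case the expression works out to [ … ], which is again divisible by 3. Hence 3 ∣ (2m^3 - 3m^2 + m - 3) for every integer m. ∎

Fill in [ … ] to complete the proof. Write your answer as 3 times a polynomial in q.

3(18q^3 + 27q^2 + 13q + 1)

The residues treated are {0, 1}, so the missing case is m ≡ 2 (mod 3); write m = 3q+2.
Then 2(3q+2)^3 - 3(3q+2)^2 + (3q+2) - 3 = 54q^3 + 81q^2 + 39q + 3 = 3(18q^3 + 27q^2 + 13q + 1).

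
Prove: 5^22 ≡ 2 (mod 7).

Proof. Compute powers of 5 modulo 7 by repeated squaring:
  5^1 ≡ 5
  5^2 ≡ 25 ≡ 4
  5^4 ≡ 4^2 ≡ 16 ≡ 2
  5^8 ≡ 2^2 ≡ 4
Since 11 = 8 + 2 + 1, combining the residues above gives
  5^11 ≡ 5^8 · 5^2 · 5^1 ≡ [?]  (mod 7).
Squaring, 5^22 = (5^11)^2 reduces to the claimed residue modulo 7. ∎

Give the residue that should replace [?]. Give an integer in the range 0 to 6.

5^8 · 5^2 · 5^1 ≡ 4 · 4 · 5 = 80.
80 mod 7 = 3, so 5^11 ≡ 3 (mod 7).

3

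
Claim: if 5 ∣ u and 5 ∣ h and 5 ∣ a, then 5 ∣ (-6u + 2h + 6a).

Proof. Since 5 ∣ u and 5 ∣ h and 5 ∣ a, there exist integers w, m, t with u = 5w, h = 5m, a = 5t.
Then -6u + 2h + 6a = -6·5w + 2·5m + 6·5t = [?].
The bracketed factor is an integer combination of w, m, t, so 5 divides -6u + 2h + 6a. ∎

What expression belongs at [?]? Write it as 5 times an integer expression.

Each term has a factor of 5: -6·5w + 2·5m + 6·5t = 5·(2m + 6t - 6w).
Since 2m + 6t - 6w is an integer, 5 ∣ (-6u + 2h + 6a).

5(2m + 6t - 6w)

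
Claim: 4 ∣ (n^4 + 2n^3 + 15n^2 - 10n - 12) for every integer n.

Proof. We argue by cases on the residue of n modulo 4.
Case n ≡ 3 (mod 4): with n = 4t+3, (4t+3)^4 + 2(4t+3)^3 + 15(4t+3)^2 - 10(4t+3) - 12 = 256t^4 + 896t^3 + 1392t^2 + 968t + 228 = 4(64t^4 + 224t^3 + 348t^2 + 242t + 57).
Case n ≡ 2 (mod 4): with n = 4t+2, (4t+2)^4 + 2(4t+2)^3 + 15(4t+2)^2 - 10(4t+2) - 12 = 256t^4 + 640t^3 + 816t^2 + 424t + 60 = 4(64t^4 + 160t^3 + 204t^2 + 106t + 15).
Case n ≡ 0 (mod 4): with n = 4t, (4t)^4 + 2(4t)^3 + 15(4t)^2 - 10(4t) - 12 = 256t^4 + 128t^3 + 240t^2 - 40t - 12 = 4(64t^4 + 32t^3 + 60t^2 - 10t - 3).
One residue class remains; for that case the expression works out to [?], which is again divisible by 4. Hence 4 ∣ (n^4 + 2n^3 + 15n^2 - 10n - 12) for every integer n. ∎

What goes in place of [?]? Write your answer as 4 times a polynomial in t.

4(64t^4 + 96t^3 + 108t^2 + 30t - 1)

The residues treated are {3, 2, 0}, so the missing case is n ≡ 1 (mod 4); write n = 4t+1.
Then (4t+1)^4 + 2(4t+1)^3 + 15(4t+1)^2 - 10(4t+1) - 12 = 256t^4 + 384t^3 + 432t^2 + 120t - 4 = 4(64t^4 + 96t^3 + 108t^2 + 30t - 1).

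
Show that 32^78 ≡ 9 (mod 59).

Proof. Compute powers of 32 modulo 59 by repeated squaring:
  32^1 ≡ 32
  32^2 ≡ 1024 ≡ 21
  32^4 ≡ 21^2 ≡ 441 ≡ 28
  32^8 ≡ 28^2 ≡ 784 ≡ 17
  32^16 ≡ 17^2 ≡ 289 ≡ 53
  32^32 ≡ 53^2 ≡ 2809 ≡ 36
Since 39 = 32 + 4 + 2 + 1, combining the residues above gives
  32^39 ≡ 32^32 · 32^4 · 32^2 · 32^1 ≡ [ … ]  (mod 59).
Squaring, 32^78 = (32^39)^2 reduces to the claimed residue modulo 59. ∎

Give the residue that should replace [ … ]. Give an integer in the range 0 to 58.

56

Multiply the listed residues: 36 · 28 · 21 · 32 = 1008 → 21168 → 677376.
Reducing modulo 59: 677376 = 11480·59 + 56, so 32^39 ≡ 56.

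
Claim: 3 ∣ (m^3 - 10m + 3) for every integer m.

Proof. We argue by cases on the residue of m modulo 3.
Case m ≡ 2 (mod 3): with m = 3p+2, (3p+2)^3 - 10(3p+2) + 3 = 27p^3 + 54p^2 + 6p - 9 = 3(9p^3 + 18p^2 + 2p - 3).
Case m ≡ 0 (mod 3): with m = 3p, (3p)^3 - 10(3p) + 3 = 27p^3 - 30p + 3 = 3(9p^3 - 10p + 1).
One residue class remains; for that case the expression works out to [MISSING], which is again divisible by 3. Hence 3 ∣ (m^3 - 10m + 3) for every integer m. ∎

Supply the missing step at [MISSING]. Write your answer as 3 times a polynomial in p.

3(9p^3 + 9p^2 - 7p - 2)

The residues treated are {2, 0}, so the missing case is m ≡ 1 (mod 3); write m = 3p+1.
Then (3p+1)^3 - 10(3p+1) + 3 = 27p^3 + 27p^2 - 21p - 6 = 3(9p^3 + 9p^2 - 7p - 2).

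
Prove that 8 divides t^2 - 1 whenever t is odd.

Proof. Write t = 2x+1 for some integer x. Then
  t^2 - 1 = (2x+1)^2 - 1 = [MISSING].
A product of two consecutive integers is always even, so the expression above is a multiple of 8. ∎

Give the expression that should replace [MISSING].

4x(x + 1)

(2x+1)^2 - 1 = 4x^2 + 4x + 1 - 1 = 4x^2 + 4x = 4x(x+1).
Since x and x+1 are consecutive, x(x+1) is even, and 4·(even) is a multiple of 8.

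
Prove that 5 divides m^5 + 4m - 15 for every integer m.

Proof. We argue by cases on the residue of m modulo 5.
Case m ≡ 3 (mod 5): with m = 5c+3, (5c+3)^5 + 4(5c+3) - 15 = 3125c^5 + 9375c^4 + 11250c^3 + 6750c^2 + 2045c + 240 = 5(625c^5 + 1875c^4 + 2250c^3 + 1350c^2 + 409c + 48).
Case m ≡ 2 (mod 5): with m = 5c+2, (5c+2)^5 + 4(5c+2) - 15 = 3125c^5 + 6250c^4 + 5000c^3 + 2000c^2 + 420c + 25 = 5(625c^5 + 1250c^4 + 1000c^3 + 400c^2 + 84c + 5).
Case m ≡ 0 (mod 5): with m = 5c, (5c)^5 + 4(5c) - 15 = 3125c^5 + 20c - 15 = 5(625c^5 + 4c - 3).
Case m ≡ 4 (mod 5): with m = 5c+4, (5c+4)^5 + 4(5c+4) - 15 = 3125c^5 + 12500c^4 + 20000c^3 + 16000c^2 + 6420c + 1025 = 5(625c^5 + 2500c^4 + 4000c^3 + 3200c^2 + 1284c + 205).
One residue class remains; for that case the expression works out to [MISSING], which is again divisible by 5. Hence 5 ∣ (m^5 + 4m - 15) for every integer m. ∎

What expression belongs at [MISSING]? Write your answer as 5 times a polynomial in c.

The residues treated are {3, 2, 0, 4}, so the missing case is m ≡ 1 (mod 5); write m = 5c+1.
Then (5c+1)^5 + 4(5c+1) - 15 = 3125c^5 + 3125c^4 + 1250c^3 + 250c^2 + 45c - 10 = 5(625c^5 + 625c^4 + 250c^3 + 50c^2 + 9c - 2).

5(625c^5 + 625c^4 + 250c^3 + 50c^2 + 9c - 2)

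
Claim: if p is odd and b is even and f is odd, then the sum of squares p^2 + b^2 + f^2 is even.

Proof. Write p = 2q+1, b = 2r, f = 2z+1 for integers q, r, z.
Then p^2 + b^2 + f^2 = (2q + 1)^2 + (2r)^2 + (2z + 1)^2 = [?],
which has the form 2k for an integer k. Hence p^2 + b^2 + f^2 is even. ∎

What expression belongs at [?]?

2(2q^2 + 2q + 2r^2 + 2z^2 + 2z + 1)

Expanding: (2q + 1)^2 + (2r)^2 + (2z + 1)^2 = 4q^2 + 4q + 4r^2 + 4z^2 + 4z + 2.
Every term is even; pulling out the factor of 2 gives 2(2q^2 + 2q + 2r^2 + 2z^2 + 2z + 1).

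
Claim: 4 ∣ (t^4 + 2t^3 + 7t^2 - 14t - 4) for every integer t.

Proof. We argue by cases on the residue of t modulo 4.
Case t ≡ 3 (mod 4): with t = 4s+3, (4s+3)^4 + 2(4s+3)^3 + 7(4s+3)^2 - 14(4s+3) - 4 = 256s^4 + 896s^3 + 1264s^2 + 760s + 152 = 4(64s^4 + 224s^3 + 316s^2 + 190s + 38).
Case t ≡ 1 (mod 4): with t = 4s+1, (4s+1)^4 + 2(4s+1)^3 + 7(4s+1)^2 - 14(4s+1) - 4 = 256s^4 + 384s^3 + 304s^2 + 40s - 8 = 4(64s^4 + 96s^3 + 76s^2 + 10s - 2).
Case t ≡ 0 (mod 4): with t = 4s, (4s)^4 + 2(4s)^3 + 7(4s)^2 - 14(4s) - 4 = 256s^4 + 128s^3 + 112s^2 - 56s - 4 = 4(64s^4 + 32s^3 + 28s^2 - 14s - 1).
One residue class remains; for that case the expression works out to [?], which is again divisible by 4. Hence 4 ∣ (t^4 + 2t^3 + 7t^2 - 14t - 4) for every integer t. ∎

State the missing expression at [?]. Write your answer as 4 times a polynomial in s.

The residues treated are {3, 1, 0}, so the missing case is t ≡ 2 (mod 4); write t = 4s+2.
Then (4s+2)^4 + 2(4s+2)^3 + 7(4s+2)^2 - 14(4s+2) - 4 = 256s^4 + 640s^3 + 688s^2 + 280s + 28 = 4(64s^4 + 160s^3 + 172s^2 + 70s + 7).

4(64s^4 + 160s^3 + 172s^2 + 70s + 7)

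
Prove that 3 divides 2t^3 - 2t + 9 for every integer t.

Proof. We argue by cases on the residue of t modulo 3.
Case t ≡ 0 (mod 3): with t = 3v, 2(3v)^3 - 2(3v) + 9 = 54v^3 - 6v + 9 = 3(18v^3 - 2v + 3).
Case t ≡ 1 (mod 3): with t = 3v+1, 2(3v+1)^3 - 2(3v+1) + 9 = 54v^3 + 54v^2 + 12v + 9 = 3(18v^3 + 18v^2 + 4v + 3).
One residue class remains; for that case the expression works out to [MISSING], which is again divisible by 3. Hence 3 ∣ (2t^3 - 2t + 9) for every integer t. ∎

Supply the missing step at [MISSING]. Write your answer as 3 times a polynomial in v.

The residues treated are {0, 1}, so the missing case is t ≡ 2 (mod 3); write t = 3v+2.
Then 2(3v+2)^3 - 2(3v+2) + 9 = 54v^3 + 108v^2 + 66v + 21 = 3(18v^3 + 36v^2 + 22v + 7).

3(18v^3 + 36v^2 + 22v + 7)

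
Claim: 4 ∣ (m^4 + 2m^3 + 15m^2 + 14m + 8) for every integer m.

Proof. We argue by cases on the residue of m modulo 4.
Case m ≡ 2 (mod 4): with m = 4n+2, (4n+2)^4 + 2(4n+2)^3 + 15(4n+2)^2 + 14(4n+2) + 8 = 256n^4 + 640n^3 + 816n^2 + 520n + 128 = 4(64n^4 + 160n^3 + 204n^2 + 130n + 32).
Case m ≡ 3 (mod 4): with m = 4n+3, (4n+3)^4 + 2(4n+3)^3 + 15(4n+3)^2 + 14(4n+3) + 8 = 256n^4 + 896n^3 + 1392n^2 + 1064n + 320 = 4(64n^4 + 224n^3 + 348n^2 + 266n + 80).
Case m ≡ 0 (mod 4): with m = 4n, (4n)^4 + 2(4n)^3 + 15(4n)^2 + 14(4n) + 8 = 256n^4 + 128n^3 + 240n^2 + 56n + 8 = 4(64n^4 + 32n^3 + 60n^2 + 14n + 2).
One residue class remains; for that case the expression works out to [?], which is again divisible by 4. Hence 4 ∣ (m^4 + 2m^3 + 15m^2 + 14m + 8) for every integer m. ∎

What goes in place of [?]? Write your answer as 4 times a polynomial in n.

4(64n^4 + 96n^3 + 108n^2 + 54n + 10)

Only m ≡ 1 (mod 4) is unaccounted for. Put m = 4n+1:
(4n+1)^4 + 2(4n+1)^3 + 15(4n+1)^2 + 14(4n+1) + 8 expands to 256n^4 + 384n^3 + 432n^2 + 216n + 40,
and factoring out 4 leaves 4(64n^4 + 96n^3 + 108n^2 + 54n + 10).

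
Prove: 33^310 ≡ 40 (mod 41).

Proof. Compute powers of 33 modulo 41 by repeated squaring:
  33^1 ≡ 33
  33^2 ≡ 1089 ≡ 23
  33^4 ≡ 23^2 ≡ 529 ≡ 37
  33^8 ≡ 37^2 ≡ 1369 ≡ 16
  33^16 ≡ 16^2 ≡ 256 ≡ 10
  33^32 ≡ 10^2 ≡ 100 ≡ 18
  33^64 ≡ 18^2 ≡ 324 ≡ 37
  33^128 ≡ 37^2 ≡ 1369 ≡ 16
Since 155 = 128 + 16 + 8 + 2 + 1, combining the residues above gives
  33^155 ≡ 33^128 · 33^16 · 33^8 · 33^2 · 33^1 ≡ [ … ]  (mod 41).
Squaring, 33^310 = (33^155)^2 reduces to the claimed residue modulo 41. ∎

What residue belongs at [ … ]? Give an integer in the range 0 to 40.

33^128 · 33^16 · 33^8 · 33^2 · 33^1 ≡ 16 · 10 · 16 · 23 · 33 = 1943040.
1943040 mod 41 = 9, so 33^155 ≡ 9 (mod 41).

9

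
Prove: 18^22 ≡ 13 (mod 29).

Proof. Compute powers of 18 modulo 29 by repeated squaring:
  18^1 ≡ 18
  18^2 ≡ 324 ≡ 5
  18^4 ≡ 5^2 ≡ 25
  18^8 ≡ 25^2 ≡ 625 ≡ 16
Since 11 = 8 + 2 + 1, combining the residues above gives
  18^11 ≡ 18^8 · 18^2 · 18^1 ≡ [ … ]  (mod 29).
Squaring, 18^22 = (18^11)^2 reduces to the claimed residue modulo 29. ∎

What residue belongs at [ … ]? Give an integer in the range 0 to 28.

Multiply the listed residues: 16 · 5 · 18 = 80 → 1440.
Reducing modulo 29: 1440 = 49·29 + 19, so 18^11 ≡ 19.

19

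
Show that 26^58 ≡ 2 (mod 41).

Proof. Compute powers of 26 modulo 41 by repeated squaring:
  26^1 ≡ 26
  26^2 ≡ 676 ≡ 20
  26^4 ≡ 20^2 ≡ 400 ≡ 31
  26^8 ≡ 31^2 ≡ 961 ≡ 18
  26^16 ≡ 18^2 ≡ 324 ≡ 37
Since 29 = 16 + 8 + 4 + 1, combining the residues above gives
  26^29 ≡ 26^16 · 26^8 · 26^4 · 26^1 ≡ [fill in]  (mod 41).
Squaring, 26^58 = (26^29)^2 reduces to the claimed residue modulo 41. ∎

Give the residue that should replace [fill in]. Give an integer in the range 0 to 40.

24

26^16 · 26^8 · 26^4 · 26^1 ≡ 37 · 18 · 31 · 26 = 536796.
536796 mod 41 = 24, so 26^29 ≡ 24 (mod 41).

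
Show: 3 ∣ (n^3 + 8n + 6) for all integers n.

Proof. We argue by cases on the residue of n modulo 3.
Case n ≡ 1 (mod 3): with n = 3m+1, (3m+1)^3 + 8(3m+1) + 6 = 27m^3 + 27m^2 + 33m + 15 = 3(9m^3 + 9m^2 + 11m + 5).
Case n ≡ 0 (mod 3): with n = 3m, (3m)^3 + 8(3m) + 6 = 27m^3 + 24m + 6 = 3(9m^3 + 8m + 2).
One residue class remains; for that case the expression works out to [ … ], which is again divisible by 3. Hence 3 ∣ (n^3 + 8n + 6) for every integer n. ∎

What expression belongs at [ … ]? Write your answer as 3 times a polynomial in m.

3(9m^3 + 18m^2 + 20m + 10)

Only n ≡ 2 (mod 3) is unaccounted for. Put n = 3m+2:
(3m+2)^3 + 8(3m+2) + 6 expands to 27m^3 + 54m^2 + 60m + 30,
and factoring out 3 leaves 3(9m^3 + 18m^2 + 20m + 10).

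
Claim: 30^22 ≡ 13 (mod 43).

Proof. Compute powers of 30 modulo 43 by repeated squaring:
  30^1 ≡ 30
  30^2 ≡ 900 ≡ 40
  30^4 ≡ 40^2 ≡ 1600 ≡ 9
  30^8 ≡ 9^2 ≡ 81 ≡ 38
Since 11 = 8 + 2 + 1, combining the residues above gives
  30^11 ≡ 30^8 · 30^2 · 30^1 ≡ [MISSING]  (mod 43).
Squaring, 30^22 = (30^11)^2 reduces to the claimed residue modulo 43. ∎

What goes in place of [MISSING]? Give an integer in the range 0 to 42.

20

30^8 · 30^2 · 30^1 ≡ 38 · 40 · 30 = 45600.
45600 mod 43 = 20, so 30^11 ≡ 20 (mod 43).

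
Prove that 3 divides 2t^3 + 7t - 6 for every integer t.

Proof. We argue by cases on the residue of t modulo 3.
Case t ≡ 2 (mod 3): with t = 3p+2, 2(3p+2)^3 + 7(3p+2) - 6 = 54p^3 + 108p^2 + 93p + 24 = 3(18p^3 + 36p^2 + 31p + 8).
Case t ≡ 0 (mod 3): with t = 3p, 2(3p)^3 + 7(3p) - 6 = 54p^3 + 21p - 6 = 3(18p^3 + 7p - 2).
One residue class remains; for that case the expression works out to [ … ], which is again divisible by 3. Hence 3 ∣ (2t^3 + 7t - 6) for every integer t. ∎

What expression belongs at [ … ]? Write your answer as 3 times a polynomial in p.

The residues treated are {2, 0}, so the missing case is t ≡ 1 (mod 3); write t = 3p+1.
Then 2(3p+1)^3 + 7(3p+1) - 6 = 54p^3 + 54p^2 + 39p + 3 = 3(18p^3 + 18p^2 + 13p + 1).

3(18p^3 + 18p^2 + 13p + 1)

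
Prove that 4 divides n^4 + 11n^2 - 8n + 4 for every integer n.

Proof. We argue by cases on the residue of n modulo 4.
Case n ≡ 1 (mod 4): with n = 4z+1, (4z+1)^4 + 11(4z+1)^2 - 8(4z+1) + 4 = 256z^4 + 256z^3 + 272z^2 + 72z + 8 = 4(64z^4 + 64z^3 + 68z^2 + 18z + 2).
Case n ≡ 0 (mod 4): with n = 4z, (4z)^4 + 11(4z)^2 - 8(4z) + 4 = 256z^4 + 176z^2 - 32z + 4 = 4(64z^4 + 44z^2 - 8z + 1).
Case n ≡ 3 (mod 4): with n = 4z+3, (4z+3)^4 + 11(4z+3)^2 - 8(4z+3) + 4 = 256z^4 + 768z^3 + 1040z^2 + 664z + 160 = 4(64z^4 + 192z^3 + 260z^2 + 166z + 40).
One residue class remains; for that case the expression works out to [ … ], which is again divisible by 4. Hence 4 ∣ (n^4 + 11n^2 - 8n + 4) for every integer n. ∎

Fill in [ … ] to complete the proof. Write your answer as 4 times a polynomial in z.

Only n ≡ 2 (mod 4) is unaccounted for. Put n = 4z+2:
(4z+2)^4 + 11(4z+2)^2 - 8(4z+2) + 4 expands to 256z^4 + 512z^3 + 560z^2 + 272z + 48,
and factoring out 4 leaves 4(64z^4 + 128z^3 + 140z^2 + 68z + 12).

4(64z^4 + 128z^3 + 140z^2 + 68z + 12)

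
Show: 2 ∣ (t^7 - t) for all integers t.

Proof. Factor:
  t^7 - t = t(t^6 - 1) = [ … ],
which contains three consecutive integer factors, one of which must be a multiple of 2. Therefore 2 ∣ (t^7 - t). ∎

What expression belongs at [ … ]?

t^6 - 1 = (t^2 - 1)(t^4 + t^2 + 1), and t^2 - 1 = (t-1)(t+1).
So t(t^6 - 1) = (t - 1)t(t + 1)(t^4 + t^2 + 1).

(t - 1)t(t + 1)(t^4 + t^2 + 1)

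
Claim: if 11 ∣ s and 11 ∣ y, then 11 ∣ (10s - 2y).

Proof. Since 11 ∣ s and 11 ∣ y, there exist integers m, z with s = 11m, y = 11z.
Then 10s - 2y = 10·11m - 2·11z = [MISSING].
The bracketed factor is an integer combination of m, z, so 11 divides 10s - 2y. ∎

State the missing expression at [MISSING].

Each term has a factor of 11: 10·11m - 2·11z = 11·(10m - 2z).
Since 10m - 2z is an integer, 11 ∣ (10s - 2y).

11(10m - 2z)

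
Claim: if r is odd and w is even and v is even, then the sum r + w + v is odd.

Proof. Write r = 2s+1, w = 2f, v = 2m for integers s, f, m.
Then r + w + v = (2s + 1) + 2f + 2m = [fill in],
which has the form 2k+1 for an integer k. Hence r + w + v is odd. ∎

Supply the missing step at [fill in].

(2s + 1) + 2f + 2m = 2f + 2m + 2s + 1
= 2(f + m + s) + 1.
Since f + m + s is an integer, the sum is of the form 2k+1 for an integer k.

2(f + m + s) + 1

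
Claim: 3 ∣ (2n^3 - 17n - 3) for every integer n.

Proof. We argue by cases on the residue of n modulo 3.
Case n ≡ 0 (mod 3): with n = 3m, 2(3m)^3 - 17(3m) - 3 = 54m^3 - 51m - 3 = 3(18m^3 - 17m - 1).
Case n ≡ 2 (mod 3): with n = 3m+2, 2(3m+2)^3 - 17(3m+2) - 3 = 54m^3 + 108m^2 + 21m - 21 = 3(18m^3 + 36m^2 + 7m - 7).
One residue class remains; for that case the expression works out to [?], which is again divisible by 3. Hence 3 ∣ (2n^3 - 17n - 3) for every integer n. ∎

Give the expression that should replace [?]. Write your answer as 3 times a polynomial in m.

The residues treated are {0, 2}, so the missing case is n ≡ 1 (mod 3); write n = 3m+1.
Then 2(3m+1)^3 - 17(3m+1) - 3 = 54m^3 + 54m^2 - 33m - 18 = 3(18m^3 + 18m^2 - 11m - 6).

3(18m^3 + 18m^2 - 11m - 6)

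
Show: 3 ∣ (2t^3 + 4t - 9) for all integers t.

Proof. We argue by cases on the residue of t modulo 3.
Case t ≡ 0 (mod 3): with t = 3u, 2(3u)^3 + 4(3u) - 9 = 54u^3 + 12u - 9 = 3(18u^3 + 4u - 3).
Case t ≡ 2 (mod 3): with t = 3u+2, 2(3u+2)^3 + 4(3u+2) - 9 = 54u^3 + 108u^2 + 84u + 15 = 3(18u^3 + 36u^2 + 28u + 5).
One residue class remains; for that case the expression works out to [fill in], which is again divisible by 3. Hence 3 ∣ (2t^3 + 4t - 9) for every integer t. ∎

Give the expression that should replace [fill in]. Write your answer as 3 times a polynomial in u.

3(18u^3 + 18u^2 + 10u - 1)

Only t ≡ 1 (mod 3) is unaccounted for. Put t = 3u+1:
2(3u+1)^3 + 4(3u+1) - 9 expands to 54u^3 + 54u^2 + 30u - 3,
and factoring out 3 leaves 3(18u^3 + 18u^2 + 10u - 1).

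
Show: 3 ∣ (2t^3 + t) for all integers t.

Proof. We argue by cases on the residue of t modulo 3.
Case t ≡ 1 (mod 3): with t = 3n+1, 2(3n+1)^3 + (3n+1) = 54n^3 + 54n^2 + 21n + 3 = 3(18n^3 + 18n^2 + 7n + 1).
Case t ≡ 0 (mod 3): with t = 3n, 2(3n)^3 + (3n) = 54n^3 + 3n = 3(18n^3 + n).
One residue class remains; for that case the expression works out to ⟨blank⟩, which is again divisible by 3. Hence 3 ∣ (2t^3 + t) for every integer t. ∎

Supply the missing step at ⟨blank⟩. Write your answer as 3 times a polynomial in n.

3(18n^3 + 36n^2 + 25n + 6)

Only t ≡ 2 (mod 3) is unaccounted for. Put t = 3n+2:
2(3n+2)^3 + (3n+2) expands to 54n^3 + 108n^2 + 75n + 18,
and factoring out 3 leaves 3(18n^3 + 36n^2 + 25n + 6).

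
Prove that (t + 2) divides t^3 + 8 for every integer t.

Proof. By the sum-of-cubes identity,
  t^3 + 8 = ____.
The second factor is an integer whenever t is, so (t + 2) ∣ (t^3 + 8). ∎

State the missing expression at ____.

(t + 2)(t^2 - 2t + 4)

Polynomial division of t^3 + 8 by t + 2 leaves remainder 0 and quotient t^2 - 2t + 4.
Hence t^3 + 8 = (t + 2)(t^2 - 2t + 4).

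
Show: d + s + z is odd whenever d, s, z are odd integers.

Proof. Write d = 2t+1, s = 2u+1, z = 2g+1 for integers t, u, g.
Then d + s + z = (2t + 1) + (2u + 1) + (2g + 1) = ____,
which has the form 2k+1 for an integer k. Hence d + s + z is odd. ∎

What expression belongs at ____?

Expanding: (2t + 1) + (2u + 1) + (2g + 1) = 2g + 2t + 2u + 3.
Every term except the constant is even, so this is 2(g + t + u + 1) + 1,
and g + t + u + 1 ∈ ℤ gives the required form.

2(g + t + u + 1) + 1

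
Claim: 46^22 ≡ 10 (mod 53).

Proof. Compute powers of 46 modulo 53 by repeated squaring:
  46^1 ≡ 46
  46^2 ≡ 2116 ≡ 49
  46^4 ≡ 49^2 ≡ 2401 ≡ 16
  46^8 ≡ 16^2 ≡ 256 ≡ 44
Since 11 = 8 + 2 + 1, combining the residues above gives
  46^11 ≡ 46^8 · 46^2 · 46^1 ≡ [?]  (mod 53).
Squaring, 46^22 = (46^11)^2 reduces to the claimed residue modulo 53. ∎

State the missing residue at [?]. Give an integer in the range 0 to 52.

13

46^8 · 46^2 · 46^1 ≡ 44 · 49 · 46 = 99176.
99176 mod 53 = 13, so 46^11 ≡ 13 (mod 53).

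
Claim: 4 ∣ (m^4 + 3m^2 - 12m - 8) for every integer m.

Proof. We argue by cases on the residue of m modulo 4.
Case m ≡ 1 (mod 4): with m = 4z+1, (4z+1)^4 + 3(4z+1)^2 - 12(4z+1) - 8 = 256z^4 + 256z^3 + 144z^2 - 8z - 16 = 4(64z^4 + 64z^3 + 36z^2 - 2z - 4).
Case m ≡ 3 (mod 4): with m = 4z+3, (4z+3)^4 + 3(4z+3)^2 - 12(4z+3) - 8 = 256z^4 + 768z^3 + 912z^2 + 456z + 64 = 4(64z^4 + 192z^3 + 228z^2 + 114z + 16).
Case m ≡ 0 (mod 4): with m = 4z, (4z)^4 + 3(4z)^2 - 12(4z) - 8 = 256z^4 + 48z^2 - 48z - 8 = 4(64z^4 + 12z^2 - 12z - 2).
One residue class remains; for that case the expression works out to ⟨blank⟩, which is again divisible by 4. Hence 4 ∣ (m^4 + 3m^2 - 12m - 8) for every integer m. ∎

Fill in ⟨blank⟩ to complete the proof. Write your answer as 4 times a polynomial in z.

4(64z^4 + 128z^3 + 108z^2 + 32z - 1)

The residues treated are {1, 3, 0}, so the missing case is m ≡ 2 (mod 4); write m = 4z+2.
Then (4z+2)^4 + 3(4z+2)^2 - 12(4z+2) - 8 = 256z^4 + 512z^3 + 432z^2 + 128z - 4 = 4(64z^4 + 128z^3 + 108z^2 + 32z - 1).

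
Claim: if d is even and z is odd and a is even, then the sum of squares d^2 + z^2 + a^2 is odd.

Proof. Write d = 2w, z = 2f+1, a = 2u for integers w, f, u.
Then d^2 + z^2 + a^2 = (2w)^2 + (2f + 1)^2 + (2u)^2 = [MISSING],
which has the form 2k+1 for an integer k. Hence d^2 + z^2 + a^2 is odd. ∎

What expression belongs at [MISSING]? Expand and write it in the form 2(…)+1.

2(2f^2 + 2f + 2u^2 + 2w^2) + 1

(2w)^2 + (2f + 1)^2 + (2u)^2 = 4f^2 + 4f + 4u^2 + 4w^2 + 1
= 2(2f^2 + 2f + 2u^2 + 2w^2) + 1.
Since 2f^2 + 2f + 2u^2 + 2w^2 is an integer, the sum of squares is of the form 2k+1 for an integer k.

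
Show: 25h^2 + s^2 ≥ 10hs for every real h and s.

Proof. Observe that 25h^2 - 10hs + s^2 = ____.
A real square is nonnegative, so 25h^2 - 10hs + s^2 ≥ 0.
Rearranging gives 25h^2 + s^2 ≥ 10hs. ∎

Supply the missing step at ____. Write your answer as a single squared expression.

25h^2 - 10hs + s^2 is a perfect-square trinomial: the outer terms are (5h)^2 and (s)^2, and the cross term is -2·5h·s.
So 25h^2 - 10hs + s^2 = (5h - s)^2 ≥ 0.

(5h - s)^2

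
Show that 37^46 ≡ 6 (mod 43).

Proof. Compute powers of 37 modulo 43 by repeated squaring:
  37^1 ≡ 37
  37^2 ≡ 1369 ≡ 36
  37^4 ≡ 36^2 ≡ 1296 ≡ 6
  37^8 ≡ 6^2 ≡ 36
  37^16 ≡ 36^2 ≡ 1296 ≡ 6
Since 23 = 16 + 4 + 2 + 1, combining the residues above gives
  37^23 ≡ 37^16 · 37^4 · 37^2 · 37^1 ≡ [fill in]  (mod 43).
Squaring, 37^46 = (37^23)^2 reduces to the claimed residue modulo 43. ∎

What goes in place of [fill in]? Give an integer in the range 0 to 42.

7

37^16 · 37^4 · 37^2 · 37^1 ≡ 6 · 6 · 36 · 37 = 47952.
47952 mod 43 = 7, so 37^23 ≡ 7 (mod 43).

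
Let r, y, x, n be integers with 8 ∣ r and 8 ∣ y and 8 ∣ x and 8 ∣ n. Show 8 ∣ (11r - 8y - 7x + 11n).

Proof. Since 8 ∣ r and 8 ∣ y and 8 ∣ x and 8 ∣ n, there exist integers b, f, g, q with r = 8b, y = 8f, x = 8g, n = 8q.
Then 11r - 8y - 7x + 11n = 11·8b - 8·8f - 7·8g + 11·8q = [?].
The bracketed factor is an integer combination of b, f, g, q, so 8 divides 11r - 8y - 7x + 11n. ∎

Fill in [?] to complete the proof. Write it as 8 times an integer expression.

8(11b - 8f - 7g + 11q)

Pull the common 8 out of every term: 11·8b - 8·8f - 7·8g + 11·8q = 8(11b - 8f - 7g + 11q).
11b - 8f - 7g + 11q is an integer, which exhibits the divisibility.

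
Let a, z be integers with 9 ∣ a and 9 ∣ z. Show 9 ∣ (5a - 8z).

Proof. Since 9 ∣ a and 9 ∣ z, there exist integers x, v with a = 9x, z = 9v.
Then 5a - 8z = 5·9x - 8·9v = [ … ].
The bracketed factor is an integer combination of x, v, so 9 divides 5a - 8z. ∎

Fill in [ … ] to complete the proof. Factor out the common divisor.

9(-8v + 5x)

Pull the common 9 out of every term: 5·9x - 8·9v = 9(-8v + 5x).
-8v + 5x is an integer, which exhibits the divisibility.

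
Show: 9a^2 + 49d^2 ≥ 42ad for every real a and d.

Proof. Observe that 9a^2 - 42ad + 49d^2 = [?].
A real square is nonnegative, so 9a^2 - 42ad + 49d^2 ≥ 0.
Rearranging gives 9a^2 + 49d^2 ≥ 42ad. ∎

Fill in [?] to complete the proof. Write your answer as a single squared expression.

(3a - 7d)^2

The leading and trailing coefficients are 3^2 and 7^2, and 42 = 2·3·7, so the trinomial is (3a - 7d)^2.
Hence 9a^2 - 42ad + 49d^2 ≥ 0.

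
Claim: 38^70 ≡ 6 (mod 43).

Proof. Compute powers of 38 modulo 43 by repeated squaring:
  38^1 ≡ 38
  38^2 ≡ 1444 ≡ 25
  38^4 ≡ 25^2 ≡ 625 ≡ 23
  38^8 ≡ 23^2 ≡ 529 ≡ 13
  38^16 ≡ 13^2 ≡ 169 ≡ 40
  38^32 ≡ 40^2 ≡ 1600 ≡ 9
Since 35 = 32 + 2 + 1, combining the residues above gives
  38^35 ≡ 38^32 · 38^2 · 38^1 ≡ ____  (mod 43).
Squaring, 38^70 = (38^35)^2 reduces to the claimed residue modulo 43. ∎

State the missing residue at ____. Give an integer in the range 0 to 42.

Multiply the listed residues: 9 · 25 · 38 = 225 → 8550.
Reducing modulo 43: 8550 = 198·43 + 36, so 38^35 ≡ 36.

36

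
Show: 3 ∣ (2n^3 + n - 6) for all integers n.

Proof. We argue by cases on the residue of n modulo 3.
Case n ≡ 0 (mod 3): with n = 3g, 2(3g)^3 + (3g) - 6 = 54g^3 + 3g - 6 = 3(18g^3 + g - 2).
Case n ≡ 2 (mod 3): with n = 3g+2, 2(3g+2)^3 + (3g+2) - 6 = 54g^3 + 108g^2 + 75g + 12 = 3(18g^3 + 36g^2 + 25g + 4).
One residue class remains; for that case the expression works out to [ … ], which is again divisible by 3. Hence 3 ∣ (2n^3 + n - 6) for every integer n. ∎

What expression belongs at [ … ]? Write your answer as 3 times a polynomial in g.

Only n ≡ 1 (mod 3) is unaccounted for. Put n = 3g+1:
2(3g+1)^3 + (3g+1) - 6 expands to 54g^3 + 54g^2 + 21g - 3,
and factoring out 3 leaves 3(18g^3 + 18g^2 + 7g - 1).

3(18g^3 + 18g^2 + 7g - 1)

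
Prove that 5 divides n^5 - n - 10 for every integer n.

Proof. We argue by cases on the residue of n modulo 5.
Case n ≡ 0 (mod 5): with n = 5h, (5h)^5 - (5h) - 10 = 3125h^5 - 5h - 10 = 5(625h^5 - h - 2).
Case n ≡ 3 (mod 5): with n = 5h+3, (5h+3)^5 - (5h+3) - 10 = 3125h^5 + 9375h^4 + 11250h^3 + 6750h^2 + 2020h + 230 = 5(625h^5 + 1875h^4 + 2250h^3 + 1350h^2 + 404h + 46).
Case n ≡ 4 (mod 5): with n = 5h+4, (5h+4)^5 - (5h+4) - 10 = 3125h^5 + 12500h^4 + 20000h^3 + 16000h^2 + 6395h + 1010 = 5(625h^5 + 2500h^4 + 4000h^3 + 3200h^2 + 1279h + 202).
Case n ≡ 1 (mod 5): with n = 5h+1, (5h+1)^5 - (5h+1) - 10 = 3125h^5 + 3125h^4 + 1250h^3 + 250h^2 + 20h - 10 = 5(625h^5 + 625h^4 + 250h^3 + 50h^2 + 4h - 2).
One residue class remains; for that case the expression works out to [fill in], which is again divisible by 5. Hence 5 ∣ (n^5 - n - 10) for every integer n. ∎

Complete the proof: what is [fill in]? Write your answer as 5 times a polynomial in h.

The residues treated are {0, 3, 4, 1}, so the missing case is n ≡ 2 (mod 5); write n = 5h+2.
Then (5h+2)^5 - (5h+2) - 10 = 3125h^5 + 6250h^4 + 5000h^3 + 2000h^2 + 395h + 20 = 5(625h^5 + 1250h^4 + 1000h^3 + 400h^2 + 79h + 4).

5(625h^5 + 1250h^4 + 1000h^3 + 400h^2 + 79h + 4)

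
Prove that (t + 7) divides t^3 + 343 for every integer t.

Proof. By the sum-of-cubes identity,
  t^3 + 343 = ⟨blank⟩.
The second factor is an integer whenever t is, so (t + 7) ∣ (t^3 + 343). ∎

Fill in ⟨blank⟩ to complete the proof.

a^3 + b^3 = (a + b)(a^2 - ab + b^2). With a = t, b = 7:
t^3 + 343 = (t + 7)(t^2 - 7t + 49).

(t + 7)(t^2 - 7t + 49)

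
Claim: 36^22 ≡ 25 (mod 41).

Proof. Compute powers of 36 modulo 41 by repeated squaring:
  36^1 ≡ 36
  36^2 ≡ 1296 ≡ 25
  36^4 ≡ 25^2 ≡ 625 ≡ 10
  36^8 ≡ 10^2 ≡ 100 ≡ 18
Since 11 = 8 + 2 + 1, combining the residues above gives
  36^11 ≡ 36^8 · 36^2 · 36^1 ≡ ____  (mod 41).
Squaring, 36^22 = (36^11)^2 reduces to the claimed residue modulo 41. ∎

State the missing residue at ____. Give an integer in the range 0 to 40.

36^8 · 36^2 · 36^1 ≡ 18 · 25 · 36 = 16200.
16200 mod 41 = 5, so 36^11 ≡ 5 (mod 41).

5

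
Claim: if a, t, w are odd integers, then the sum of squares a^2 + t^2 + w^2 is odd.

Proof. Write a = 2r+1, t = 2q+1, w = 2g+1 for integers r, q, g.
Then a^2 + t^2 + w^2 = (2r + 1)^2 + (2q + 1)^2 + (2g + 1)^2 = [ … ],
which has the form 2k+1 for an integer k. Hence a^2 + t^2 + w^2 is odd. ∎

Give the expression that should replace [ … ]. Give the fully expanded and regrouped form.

2(2g^2 + 2g + 2q^2 + 2q + 2r^2 + 2r + 1) + 1

(2r + 1)^2 + (2q + 1)^2 + (2g + 1)^2 = 4g^2 + 4g + 4q^2 + 4q + 4r^2 + 4r + 3
= 2(2g^2 + 2g + 2q^2 + 2q + 2r^2 + 2r + 1) + 1.
Since 2g^2 + 2g + 2q^2 + 2q + 2r^2 + 2r + 1 is an integer, the sum of squares is of the form 2k+1 for an integer k.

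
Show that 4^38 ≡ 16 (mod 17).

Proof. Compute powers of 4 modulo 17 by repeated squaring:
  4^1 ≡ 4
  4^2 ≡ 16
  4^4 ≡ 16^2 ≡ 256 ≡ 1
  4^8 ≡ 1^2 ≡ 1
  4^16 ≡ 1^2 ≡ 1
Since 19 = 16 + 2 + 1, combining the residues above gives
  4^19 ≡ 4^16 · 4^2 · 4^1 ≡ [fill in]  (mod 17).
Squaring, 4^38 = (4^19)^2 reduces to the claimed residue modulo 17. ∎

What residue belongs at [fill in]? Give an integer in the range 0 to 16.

13

4^16 · 4^2 · 4^1 ≡ 1 · 16 · 4 = 64.
64 mod 17 = 13, so 4^19 ≡ 13 (mod 17).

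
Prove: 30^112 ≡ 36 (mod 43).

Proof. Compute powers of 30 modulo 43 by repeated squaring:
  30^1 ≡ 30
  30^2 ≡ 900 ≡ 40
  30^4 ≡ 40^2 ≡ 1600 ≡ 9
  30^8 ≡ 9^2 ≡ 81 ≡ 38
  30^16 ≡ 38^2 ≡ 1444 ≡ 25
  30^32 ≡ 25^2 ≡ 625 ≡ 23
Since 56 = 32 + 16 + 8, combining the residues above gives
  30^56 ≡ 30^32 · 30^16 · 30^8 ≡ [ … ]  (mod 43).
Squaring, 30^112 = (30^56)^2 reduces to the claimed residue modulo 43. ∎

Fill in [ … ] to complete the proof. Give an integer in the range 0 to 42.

6

30^32 · 30^16 · 30^8 ≡ 23 · 25 · 38 = 21850.
21850 mod 43 = 6, so 30^56 ≡ 6 (mod 43).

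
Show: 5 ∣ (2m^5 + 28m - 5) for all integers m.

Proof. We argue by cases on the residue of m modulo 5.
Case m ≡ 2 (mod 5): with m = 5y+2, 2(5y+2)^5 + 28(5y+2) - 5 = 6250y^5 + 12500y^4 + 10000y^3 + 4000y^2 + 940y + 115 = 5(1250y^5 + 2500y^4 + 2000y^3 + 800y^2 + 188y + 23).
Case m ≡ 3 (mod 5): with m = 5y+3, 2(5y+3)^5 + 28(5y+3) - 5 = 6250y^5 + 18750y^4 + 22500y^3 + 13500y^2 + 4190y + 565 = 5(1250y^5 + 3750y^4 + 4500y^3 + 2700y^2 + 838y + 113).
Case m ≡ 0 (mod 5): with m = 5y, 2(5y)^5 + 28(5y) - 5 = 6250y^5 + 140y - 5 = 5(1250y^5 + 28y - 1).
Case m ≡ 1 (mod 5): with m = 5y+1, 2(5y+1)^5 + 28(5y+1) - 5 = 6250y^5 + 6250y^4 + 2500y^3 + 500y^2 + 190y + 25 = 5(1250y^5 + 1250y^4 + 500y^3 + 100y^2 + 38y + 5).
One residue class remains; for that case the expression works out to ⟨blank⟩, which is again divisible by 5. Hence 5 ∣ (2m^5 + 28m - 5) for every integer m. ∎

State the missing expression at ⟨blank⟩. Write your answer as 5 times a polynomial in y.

Only m ≡ 4 (mod 5) is unaccounted for. Put m = 5y+4:
2(5y+4)^5 + 28(5y+4) - 5 expands to 6250y^5 + 25000y^4 + 40000y^3 + 32000y^2 + 12940y + 2155,
and factoring out 5 leaves 5(1250y^5 + 5000y^4 + 8000y^3 + 6400y^2 + 2588y + 431).

5(1250y^5 + 5000y^4 + 8000y^3 + 6400y^2 + 2588y + 431)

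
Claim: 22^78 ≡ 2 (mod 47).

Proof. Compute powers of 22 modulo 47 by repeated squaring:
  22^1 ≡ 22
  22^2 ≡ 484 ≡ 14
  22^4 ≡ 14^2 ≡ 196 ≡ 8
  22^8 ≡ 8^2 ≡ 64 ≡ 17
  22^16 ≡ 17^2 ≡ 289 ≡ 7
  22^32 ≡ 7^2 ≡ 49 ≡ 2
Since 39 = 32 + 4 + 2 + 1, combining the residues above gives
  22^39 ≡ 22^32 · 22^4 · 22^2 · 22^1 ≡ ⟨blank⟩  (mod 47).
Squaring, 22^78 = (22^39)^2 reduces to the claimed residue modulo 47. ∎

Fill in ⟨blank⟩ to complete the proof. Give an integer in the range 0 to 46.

Multiply the listed residues: 2 · 8 · 14 · 22 = 16 → 224 → 4928.
Reducing modulo 47: 4928 = 104·47 + 40, so 22^39 ≡ 40.

40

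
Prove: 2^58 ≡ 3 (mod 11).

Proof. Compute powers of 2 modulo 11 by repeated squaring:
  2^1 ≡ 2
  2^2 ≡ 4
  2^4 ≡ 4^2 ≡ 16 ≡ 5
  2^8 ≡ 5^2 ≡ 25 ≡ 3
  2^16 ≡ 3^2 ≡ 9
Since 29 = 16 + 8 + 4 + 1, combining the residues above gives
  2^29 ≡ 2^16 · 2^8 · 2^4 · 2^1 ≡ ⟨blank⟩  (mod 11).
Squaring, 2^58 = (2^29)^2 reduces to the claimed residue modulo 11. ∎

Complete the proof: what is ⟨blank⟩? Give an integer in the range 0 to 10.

Multiply the listed residues: 9 · 3 · 5 · 2 = 27 → 135 → 270.
Reducing modulo 11: 270 = 24·11 + 6, so 2^29 ≡ 6.

6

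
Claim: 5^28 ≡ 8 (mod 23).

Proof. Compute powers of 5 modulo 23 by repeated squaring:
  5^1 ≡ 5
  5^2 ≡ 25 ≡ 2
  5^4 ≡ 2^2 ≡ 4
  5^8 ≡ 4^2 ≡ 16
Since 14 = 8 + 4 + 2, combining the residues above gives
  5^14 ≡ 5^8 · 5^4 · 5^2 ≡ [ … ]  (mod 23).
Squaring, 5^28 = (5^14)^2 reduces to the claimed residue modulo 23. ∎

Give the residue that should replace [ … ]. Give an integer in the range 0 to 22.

Multiply the listed residues: 16 · 4 · 2 = 64 → 128.
Reducing modulo 23: 128 = 5·23 + 13, so 5^14 ≡ 13.

13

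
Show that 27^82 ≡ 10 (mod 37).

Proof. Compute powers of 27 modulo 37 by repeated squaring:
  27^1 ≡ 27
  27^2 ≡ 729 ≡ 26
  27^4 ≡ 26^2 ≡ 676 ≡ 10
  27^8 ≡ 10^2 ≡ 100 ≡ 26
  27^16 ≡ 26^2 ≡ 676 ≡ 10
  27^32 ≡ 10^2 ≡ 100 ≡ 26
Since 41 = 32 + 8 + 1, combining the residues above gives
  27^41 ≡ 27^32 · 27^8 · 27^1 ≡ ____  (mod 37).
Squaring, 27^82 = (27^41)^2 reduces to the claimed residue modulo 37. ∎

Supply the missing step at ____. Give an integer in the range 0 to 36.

11

27^32 · 27^8 · 27^1 ≡ 26 · 26 · 27 = 18252.
18252 mod 37 = 11, so 27^41 ≡ 11 (mod 37).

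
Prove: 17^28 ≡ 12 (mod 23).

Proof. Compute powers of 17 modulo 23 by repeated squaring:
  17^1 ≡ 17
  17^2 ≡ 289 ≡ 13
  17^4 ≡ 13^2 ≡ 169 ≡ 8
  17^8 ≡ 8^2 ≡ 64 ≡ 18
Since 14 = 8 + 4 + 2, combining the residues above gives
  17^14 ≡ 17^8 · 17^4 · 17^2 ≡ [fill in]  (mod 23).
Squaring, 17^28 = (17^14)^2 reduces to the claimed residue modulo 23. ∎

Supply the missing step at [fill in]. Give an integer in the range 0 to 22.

Multiply the listed residues: 18 · 8 · 13 = 144 → 1872.
Reducing modulo 23: 1872 = 81·23 + 9, so 17^14 ≡ 9.

9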